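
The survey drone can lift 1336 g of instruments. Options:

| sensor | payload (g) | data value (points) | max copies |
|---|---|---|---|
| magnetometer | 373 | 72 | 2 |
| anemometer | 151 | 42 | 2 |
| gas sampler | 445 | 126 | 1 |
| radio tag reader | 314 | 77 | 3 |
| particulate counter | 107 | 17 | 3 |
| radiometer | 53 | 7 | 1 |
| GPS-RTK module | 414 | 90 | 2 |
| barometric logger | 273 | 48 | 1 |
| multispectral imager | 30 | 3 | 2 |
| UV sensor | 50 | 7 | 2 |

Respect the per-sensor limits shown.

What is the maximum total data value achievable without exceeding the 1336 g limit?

By data value per g: gas sampler 0.28, anemometer 0.28, radio tag reader 0.25, GPS-RTK module 0.22 lead.
A density-first pass picks 2×anemometer + gas sampler + radio tag reader + barometric logger — 335 at 1334 g.
Replace anemometer and barometric logger with radio tag reader + particulate counter: the trade gains 4 net, giving 339 at 1331 g.
That's the maximum — no swap from here does better than 339.

339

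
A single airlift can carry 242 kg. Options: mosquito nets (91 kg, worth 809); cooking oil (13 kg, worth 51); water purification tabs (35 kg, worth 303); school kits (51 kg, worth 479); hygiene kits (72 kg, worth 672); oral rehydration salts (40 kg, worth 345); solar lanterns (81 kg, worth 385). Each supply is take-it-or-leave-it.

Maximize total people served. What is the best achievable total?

Taking the top-ratio supplies first gives mosquito nets + cooking oil + school kits + hygiene kits for 2011 (227 kg).
Replace cooking oil and school kits with water purification tabs + oral rehydration salts: the trade gains 118 net, giving 2129 at 238 kg.
The spare 4 kg is too small for any remaining supply, and no exchange beats 2129.

2129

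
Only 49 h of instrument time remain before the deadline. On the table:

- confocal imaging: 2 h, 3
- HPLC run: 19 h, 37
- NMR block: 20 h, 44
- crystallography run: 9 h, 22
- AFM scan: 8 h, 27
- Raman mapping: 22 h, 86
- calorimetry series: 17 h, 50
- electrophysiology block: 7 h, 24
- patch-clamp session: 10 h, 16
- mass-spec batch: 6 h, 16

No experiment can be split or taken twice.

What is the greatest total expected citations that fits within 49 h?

166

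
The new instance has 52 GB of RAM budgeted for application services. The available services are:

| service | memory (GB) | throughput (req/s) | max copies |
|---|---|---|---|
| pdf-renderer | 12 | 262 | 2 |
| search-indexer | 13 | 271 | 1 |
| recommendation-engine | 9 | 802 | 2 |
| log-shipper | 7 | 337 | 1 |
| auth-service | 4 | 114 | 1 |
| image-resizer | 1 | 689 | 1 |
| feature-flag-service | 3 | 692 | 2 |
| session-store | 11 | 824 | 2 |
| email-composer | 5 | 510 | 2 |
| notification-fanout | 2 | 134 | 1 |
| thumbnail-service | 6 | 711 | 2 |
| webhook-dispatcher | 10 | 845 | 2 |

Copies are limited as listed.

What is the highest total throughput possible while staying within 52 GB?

6454

Filling by ratio: 2×recommendation-engine + image-resizer + 2×feature-flag-service + 2×email-composer + notification-fanout + 2×thumbnail-service for 6253, with 3 GB left unused.
Dropping email-composer and notification-fanout frees 7 GB; slotting in webhook-dispatcher (10 GB) lifts the total to 6454 at 52 GB.
No other feasible combination exceeds 6454.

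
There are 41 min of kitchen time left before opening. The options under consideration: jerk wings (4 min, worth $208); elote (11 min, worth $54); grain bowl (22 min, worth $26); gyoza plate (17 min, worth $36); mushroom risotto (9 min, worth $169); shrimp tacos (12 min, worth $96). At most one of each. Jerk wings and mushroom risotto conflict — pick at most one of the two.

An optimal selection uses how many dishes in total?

3

Optimal total is 358.
One optimal bundle: jerk wings + elote + shrimp tacos (27 min).
Any selection reaching 358 contains exactly 3 dishes.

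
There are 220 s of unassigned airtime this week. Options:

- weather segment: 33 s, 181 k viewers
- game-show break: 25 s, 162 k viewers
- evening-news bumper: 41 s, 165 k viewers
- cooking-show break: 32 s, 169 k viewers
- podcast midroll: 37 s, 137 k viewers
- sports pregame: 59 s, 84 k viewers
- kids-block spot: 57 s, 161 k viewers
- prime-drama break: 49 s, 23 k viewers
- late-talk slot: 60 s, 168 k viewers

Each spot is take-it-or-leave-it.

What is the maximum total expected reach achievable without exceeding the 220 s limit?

845

Taking the top-ratio spots first gives weather segment + game-show break + evening-news bumper + cooking-show break + podcast midroll + prime-drama break for 837 (217 s).
Dropping podcast midroll and prime-drama break frees 86 s; slotting in late-talk slot (60 s) lifts the total to 845 at 191 s.
An exhaustive check of the 512 subsets confirms 845.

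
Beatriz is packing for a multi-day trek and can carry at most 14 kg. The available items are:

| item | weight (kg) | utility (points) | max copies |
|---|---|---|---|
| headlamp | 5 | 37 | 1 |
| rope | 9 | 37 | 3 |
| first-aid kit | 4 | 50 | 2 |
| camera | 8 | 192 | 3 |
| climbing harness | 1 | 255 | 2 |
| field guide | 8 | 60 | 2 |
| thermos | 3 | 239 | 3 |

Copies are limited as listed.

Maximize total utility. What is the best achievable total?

Taking 2×climbing harness + 3×thermos: 11 kg used, 1227 in utility.
The spare 3 kg is too small for any remaining item, and no exchange beats 1227.

1227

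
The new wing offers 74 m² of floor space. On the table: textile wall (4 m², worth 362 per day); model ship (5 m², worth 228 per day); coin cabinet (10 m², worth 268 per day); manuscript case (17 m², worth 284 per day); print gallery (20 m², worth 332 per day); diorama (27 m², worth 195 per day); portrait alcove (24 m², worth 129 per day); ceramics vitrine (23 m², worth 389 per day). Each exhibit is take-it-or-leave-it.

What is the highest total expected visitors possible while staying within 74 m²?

1635

The ratio heuristic lands on textile wall + model ship + coin cabinet + manuscript case + ceramics vitrine (1531) but leaves 15 m² idle.
Dropping model ship frees 5 m²; slotting in print gallery (20 m²) lifts the total to 1635 at 74 m².
An exhaustive check of the 256 subsets confirms 1635.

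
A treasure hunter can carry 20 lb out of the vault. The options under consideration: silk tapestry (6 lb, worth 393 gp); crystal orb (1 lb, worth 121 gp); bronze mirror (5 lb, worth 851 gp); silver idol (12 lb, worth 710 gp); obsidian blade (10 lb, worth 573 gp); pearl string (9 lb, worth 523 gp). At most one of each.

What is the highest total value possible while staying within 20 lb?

1767

Density check — bronze mirror 170.20, crystal orb 121.00, silk tapestry 65.50, silver idol 59.17 are the best per lb.
A density-first pass picks silk tapestry + crystal orb + bronze mirror — 1365 at 12 lb.
Replace crystal orb with pearl string: the trade gains 402 net, giving 1767 at 20 lb.
Next best is crystal orb + bronze mirror + silver idol at 1682 (18 lb) — short by 85.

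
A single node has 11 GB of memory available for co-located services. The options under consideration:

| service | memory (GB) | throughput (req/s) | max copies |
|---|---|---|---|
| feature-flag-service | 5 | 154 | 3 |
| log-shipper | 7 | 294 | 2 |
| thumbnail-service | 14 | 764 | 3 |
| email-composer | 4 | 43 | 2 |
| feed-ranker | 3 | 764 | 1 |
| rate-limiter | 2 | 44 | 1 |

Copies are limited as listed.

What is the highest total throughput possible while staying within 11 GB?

The ratio ordering already packs tightly: log-shipper + feed-ranker, 10 GB, 1058.
No other feasible combination exceeds 1058.

1058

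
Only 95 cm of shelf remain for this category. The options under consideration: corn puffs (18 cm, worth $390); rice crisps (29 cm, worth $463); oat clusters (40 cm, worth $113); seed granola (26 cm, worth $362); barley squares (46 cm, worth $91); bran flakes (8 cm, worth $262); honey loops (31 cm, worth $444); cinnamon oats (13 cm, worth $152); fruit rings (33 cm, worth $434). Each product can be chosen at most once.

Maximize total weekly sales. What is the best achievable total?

1629

Filling by ratio: corn puffs + rice crisps + bran flakes + honey loops for 1559, with 9 cm left unused.
Replace honey loops with seed granola + cinnamon oats: the trade gains 70 net, giving 1629 at 94 cm.
No other feasible combination exceeds 1629.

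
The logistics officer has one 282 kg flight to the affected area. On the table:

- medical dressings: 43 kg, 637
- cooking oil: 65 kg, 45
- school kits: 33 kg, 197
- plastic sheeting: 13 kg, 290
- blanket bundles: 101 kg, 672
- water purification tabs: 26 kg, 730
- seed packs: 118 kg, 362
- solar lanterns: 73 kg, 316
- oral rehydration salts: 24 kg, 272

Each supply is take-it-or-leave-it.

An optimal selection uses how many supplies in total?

6

The maximum people served within 282 kg is 2917.
One optimal bundle: medical dressings + plastic sheeting + blanket bundles + water purification tabs + solar lanterns + oral rehydration salts (280 kg).
Every optimal selection uses 6 supplies.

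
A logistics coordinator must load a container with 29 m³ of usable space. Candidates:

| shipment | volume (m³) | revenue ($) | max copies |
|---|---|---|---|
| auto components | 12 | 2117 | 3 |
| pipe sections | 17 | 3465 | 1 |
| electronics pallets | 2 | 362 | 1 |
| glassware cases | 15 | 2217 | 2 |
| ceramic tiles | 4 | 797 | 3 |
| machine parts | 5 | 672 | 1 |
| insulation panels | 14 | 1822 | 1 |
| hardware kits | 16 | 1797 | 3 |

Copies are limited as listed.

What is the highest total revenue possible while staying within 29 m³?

5856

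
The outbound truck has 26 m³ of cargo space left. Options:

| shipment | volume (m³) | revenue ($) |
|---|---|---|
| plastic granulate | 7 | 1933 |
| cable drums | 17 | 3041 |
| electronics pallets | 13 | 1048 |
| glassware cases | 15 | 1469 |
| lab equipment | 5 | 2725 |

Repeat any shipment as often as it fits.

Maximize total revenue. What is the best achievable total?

5×lab equipment uses 25 of the 26 m³ and totals 13625.

13625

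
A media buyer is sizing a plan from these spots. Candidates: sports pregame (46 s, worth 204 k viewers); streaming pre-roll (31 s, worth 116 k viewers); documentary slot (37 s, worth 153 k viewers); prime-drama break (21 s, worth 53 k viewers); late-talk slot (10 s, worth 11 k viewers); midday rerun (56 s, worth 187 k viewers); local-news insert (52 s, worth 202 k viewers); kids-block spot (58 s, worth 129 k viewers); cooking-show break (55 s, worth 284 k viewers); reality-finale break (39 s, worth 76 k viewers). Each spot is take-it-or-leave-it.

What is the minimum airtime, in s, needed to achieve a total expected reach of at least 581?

132

Need the lightest bundle worth ≥ 581.
sports pregame + streaming pre-roll + cooking-show break reaches 604 using 132 s.
Any bundle with less than 132 s falls short of 581.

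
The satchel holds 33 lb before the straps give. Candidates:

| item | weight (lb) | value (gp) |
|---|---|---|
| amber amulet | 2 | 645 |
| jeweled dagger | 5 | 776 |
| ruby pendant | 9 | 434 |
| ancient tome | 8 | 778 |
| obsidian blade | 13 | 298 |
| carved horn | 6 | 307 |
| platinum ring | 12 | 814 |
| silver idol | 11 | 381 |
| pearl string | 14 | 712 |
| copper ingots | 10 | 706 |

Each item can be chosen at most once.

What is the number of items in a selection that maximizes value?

The maximum value within 33 lb is 3320.
For example amber amulet + jeweled dagger + ancient tome + carved horn + platinum ring achieves it, using 33 lb.
Every optimal selection uses 5 items.

5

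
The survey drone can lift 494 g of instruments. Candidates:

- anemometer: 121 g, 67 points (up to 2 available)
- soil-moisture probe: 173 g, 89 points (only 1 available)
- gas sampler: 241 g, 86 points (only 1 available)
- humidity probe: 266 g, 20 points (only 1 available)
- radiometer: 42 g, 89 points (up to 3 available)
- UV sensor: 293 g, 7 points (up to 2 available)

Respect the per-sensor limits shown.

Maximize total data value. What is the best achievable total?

423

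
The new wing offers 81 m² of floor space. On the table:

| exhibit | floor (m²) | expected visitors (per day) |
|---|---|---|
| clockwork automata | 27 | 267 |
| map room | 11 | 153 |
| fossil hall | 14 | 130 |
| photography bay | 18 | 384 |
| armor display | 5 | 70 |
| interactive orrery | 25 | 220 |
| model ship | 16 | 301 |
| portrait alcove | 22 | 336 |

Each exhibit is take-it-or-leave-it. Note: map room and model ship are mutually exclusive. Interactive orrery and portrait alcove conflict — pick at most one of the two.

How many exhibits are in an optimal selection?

5

Best achievable expected visitors is 1221.
For example fossil hall + photography bay + armor display + model ship + portrait alcove achieves it, using 75 m².
All optima have 5 exhibits.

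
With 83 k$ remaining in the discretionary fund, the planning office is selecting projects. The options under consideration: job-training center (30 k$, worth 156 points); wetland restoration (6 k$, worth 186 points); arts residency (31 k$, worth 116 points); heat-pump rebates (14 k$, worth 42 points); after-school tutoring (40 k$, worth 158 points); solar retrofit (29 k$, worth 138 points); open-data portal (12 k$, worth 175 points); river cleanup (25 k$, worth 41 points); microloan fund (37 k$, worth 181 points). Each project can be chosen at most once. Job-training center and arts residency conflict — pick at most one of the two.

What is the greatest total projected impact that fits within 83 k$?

655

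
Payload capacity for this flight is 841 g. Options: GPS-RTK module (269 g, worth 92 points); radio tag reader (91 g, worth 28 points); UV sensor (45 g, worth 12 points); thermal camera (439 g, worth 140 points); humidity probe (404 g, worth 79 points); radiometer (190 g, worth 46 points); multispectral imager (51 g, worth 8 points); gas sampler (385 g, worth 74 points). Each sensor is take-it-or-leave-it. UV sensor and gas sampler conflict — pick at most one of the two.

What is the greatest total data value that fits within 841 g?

260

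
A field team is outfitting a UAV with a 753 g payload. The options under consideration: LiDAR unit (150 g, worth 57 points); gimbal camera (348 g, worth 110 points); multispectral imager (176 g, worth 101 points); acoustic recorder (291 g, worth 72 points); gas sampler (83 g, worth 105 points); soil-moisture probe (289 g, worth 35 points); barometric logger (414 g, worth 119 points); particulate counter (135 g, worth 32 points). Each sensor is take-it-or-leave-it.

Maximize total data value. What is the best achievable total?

348

The ratio heuristic lands on LiDAR unit + multispectral imager + acoustic recorder + gas sampler (335) but leaves 53 g idle.
The 441 g tied up in LiDAR unit and acoustic recorder is better spent on gimbal camera + particulate counter — total rises to 348 (742 g).
Every other selection either busts 753 g or fails to beat 348.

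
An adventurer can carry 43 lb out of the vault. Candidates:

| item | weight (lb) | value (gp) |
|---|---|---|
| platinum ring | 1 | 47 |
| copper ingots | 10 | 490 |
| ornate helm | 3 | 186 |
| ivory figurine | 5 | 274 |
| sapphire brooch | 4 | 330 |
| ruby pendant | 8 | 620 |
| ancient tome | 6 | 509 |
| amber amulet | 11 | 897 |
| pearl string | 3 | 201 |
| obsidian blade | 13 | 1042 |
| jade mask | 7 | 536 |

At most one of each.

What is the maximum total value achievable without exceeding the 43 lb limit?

3445

Density check — ancient tome 84.83, sapphire brooch 82.50, amber amulet 81.55 are the best per lb.
Best packing: platinum ring + sapphire brooch + ruby pendant + ancient tome + amber amulet + obsidian blade — 43 lb, 3445 total.
An exhaustive check of the 2048 subsets confirms 3445.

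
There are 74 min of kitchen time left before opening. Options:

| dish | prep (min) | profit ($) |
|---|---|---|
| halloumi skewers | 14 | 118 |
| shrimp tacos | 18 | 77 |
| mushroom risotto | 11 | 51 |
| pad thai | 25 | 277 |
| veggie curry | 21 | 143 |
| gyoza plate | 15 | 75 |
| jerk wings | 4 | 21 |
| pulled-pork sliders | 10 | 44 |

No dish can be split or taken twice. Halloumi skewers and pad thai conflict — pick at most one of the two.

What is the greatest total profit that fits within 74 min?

By profit per min: pad thai 11.08, halloumi skewers 8.43, veggie curry 6.81, jerk wings 5.25 lead.
Best packing: mushroom risotto + pad thai + veggie curry + gyoza plate — 72 min, 546 total.
Next best is shrimp tacos + pad thai + veggie curry + pulled-pork sliders at 541 (74 min) — short by 5.

546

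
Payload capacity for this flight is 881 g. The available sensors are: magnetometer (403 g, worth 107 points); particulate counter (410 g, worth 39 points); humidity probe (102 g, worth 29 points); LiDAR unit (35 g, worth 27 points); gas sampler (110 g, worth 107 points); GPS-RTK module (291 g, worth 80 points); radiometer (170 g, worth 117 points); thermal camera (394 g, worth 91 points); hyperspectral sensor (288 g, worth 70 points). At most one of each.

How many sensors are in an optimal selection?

Optimal total is 387.
One optimal bundle: magnetometer + humidity probe + LiDAR unit + gas sampler + radiometer (820 g).
All optima have 5 sensors.

5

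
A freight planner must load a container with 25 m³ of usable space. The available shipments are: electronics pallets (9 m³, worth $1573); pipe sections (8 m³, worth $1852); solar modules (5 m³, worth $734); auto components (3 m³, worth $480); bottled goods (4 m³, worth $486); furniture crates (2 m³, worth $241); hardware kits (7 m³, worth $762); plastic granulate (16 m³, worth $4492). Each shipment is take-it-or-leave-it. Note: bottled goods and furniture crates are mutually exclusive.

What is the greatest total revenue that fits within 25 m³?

6344

Ranking by ratio (revenue/m³): plastic granulate 280.75, pipe sections 231.50, electronics pallets 174.78, auto components 160.00.
The ratio ordering already packs tightly: pipe sections + plastic granulate, 24 m³, 6344.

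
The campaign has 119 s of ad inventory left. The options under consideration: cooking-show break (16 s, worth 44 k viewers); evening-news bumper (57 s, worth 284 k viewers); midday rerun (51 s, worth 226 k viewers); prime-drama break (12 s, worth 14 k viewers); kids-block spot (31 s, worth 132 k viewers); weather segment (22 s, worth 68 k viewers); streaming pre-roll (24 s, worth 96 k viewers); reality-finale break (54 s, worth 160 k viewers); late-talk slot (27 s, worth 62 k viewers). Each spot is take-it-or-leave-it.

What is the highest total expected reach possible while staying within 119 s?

512

Greedy by ratio would take evening-news bumper + midday rerun: 108 s used, total 510.
Replace midday rerun with kids-block spot + streaming pre-roll: the trade gains 2 net, giving 512 at 112 s.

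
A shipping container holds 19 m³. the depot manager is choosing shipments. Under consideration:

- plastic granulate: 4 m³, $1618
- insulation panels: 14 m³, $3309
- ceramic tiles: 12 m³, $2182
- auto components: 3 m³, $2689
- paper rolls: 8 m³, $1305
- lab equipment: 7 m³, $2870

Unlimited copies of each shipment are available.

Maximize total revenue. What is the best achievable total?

16134

By revenue per m³: auto components 896.33, lab equipment 410.00, plastic granulate 404.50, insulation panels 236.36 lead.
6×auto components uses 18 of the 19 m³ and totals 16134.
The spare 1 m³ is too small for any remaining shipment, and no exchange beats 16134.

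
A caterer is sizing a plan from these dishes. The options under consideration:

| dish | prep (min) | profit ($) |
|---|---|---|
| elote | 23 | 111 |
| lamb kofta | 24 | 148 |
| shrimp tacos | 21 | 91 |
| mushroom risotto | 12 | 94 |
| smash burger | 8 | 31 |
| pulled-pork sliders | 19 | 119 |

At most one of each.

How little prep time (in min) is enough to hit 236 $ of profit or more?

36

Minimise min subject to total profit ≥ 236.
lamb kofta + mushroom risotto: 242 profit at 36 min.
Below 36 min the best achievable stays under 236.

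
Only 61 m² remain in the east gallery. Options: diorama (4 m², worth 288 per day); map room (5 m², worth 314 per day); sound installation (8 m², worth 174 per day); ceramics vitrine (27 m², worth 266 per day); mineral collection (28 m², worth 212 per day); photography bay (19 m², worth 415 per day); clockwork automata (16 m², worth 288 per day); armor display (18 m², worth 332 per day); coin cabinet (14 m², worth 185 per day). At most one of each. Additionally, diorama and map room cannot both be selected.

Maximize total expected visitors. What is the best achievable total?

Best packing: diorama + sound installation + photography bay + clockwork automata + coin cabinet — 61 m², 1350 total.
No other feasible combination exceeds 1350.

1350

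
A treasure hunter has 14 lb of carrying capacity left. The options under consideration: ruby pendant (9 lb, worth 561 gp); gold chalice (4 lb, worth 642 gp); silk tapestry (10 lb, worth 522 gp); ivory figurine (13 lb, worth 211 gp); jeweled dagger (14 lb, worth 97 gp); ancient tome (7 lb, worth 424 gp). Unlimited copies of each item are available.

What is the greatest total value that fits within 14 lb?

By value per lb: gold chalice 160.50, ruby pendant 62.33, ancient tome 60.57, silk tapestry 52.20 lead.
Best packing: 3×gold chalice — 12 lb, 1926 total.
No other feasible combination exceeds 1926.

1926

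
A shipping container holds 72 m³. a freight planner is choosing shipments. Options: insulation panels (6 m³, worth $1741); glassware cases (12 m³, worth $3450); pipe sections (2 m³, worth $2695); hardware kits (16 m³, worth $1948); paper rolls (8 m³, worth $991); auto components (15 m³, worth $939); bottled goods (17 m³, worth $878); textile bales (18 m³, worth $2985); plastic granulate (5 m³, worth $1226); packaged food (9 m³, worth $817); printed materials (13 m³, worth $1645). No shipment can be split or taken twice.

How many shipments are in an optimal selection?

7

The maximum revenue within 72 m³ is 15690.
For example insulation panels + glassware cases + pipe sections + hardware kits + textile bales + plastic granulate + printed materials achieves it, using 72 m³.
Any selection reaching 15690 contains exactly 7 shipments.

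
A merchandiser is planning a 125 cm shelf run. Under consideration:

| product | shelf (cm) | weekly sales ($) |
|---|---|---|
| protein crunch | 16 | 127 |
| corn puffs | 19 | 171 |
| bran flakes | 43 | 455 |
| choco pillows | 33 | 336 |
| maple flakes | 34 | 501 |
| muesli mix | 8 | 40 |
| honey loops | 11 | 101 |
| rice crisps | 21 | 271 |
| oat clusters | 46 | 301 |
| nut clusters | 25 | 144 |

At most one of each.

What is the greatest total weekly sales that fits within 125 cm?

1455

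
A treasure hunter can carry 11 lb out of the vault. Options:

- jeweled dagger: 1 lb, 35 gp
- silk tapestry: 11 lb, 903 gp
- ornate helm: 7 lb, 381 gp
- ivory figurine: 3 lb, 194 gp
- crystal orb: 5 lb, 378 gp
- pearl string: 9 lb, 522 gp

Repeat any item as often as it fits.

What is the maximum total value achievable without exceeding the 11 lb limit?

903

The ratio ordering already packs tightly: silk tapestry, 11 lb, 903.
No other feasible combination exceeds 903.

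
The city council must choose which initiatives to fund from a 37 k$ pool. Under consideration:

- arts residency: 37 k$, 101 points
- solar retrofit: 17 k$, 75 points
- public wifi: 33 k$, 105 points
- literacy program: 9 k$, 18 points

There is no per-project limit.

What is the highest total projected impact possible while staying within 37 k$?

150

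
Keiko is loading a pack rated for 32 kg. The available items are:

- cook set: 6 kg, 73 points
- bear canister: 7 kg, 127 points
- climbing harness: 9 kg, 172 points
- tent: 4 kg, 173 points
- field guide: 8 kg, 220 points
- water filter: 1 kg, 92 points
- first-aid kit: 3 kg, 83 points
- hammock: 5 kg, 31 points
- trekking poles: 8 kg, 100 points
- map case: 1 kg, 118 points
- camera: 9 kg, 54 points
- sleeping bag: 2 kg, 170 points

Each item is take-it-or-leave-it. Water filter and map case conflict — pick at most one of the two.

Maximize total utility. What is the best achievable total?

Best packing: bear canister + climbing harness + tent + field guide + map case + sleeping bag — 31 kg, 980 total.
The closest alternative, climbing harness + tent + field guide + first-aid kit + hammock + map case + sleeping bag, reaches only 967.

980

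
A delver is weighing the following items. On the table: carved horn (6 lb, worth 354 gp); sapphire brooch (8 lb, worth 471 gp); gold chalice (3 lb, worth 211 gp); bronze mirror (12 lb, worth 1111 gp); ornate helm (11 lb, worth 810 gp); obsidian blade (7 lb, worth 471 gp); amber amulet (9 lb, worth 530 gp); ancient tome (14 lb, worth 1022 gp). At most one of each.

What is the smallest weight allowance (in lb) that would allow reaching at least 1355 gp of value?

18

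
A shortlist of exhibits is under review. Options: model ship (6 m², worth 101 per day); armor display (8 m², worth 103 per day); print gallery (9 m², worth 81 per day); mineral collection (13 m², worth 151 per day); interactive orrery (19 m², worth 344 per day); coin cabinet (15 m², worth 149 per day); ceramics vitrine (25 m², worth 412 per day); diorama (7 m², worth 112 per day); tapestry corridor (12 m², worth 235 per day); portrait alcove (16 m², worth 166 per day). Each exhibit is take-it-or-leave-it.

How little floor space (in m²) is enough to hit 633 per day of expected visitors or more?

Minimise m² subject to total expected visitors ≥ 633.
model ship + interactive orrery + tapestry corridor: 680 expected visitors at 37 m².
Below 37 m² the best achievable stays under 633.

37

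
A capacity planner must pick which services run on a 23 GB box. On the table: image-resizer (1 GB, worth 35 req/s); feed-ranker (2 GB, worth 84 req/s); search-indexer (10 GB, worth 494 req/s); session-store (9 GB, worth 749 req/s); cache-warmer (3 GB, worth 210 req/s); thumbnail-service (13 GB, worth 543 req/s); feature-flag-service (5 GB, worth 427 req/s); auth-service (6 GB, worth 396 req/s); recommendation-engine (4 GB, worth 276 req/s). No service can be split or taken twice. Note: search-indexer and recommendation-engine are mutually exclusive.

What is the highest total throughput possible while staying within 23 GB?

Ranking by ratio (throughput/GB): feature-flag-service 85.40, session-store 83.22, cache-warmer 70.00, recommendation-engine 69.00.
A density-first pass picks feed-ranker + session-store + cache-warmer + feature-flag-service + recommendation-engine — 1746 at 23 GB.
Replace feed-ranker and recommendation-engine with auth-service: the trade gains 36 net, giving 1782 at 23 GB.
No other feasible combination exceeds 1782.

1782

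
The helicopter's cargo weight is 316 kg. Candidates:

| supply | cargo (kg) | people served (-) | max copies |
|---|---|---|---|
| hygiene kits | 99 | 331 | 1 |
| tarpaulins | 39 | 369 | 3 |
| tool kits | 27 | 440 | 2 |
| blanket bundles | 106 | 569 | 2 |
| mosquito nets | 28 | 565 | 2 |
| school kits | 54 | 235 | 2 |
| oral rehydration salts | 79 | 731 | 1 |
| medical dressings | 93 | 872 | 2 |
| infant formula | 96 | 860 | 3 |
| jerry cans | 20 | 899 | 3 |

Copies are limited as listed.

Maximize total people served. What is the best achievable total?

The ratio heuristic lands on 3×tarpaulins + 2×tool kits + 2×mosquito nets + 3×jerry cans (5814) but leaves 29 kg idle.
Dropping 2×tarpaulins frees 78 kg; slotting in medical dressings (93 kg) lifts the total to 5948 at 302 kg.

5948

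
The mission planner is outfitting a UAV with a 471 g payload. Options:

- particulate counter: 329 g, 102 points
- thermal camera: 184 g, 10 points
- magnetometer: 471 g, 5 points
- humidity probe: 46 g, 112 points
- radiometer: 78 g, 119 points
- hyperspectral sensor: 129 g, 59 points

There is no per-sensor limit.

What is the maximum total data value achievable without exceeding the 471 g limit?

Ranking by ratio (data value/g): humidity probe 2.43, radiometer 1.53, hyperspectral sensor 0.46.
10×humidity probe uses 460 of the 471 g and totals 1120.
No other feasible combination exceeds 1120.

1120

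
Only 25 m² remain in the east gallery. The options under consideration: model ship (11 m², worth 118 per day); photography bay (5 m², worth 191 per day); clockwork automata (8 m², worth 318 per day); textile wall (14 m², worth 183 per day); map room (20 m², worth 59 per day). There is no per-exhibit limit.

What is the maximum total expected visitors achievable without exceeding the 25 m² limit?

955

Greedy by ratio would take 3×clockwork automata: 24 m² used, total 954.
The 24 m² tied up in 3×clockwork automata is better spent on 5×photography bay — total rises to 955 (25 m²).
Nothing else within 25 m² beats 955.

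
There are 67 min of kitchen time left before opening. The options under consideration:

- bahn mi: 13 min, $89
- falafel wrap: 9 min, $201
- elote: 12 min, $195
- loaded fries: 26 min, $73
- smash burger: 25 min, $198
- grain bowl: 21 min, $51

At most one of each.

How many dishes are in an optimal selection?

4

Optimal total is 683.
For example bahn mi + falafel wrap + elote + smash burger achieves it, using 59 min.
All optima have 4 dishes.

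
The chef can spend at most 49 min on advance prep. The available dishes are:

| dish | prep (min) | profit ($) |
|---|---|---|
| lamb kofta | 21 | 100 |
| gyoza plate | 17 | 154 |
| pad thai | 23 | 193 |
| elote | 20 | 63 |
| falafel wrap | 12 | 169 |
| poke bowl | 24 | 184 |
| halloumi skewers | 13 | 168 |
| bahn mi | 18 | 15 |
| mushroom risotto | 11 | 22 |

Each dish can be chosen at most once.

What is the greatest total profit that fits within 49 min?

530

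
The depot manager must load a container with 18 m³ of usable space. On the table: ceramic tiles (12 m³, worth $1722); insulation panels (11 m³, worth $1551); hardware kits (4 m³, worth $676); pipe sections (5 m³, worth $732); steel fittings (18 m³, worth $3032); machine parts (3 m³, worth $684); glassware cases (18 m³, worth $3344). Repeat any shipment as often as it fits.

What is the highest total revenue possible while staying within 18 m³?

4104

Taking 6×machine parts: 18 m³ used, 4104 in revenue.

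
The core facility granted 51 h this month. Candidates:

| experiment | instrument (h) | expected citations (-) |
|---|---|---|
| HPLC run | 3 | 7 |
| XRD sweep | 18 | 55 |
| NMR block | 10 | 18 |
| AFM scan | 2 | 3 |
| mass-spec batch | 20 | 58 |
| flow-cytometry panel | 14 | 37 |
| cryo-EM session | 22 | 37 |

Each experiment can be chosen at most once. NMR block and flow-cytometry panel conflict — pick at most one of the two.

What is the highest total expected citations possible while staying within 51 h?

138

Density check — XRD sweep 3.06, mass-spec batch 2.90, flow-cytometry panel 2.64, HPLC run 2.33 are the best per h.
The ratio ordering already packs tightly: HPLC run + XRD sweep + NMR block + mass-spec batch, 51 h, 138.
An exhaustive check of the 128 subsets confirms 138.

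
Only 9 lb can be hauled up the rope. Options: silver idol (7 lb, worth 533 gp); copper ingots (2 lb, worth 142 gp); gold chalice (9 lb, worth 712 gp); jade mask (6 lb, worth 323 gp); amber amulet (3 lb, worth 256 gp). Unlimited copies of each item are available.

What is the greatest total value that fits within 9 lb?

3×amber amulet uses 9 of the 9 lb and totals 768.

768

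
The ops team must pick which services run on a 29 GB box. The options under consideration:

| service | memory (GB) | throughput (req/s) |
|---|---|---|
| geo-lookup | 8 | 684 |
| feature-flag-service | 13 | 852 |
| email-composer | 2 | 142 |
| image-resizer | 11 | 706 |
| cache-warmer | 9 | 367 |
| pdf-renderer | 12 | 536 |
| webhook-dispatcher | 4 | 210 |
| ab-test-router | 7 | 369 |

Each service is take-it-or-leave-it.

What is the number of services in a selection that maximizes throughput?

The maximum throughput within 29 GB is 1905.
For example geo-lookup + feature-flag-service + ab-test-router achieves it, using 28 GB.
Any selection reaching 1905 contains exactly 3 services.

3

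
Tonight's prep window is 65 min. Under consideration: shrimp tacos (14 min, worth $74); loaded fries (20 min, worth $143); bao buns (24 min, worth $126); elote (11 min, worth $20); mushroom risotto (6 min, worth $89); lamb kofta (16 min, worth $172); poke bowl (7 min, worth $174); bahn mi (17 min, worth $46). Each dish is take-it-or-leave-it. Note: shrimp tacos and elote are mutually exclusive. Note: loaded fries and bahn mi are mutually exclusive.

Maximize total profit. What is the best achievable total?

652

Shrimp tacos + loaded fries + mushroom risotto + lamb kofta + poke bowl uses 63 of the 65 min and totals 652.
Every other selection either busts 65 min or breaks a pairing rule or fails to beat 652.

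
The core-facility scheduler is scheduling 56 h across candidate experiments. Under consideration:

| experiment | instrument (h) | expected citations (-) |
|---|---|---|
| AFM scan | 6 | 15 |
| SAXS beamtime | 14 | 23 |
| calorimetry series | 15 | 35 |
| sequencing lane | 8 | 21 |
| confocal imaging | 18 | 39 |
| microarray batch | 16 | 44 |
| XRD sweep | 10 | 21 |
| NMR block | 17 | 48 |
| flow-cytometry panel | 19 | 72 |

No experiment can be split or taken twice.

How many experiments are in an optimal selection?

4

Best achievable expected citations is 166.
For example AFM scan + calorimetry series + microarray batch + flow-cytometry panel achieves it, using 56 h.
Every optimal selection uses 4 experiments.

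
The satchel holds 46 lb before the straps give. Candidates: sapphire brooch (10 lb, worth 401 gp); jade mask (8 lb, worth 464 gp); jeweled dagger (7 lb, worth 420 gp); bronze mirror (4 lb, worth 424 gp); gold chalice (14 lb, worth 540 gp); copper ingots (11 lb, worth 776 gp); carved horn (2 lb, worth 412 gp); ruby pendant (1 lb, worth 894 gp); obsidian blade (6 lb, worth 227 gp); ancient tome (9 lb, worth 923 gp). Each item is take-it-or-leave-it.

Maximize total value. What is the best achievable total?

By value per lb: ruby pendant 894.00, carved horn 206.00, bronze mirror 106.00 lead.
Best packing: jade mask + jeweled dagger + bronze mirror + copper ingots + carved horn + ruby pendant + ancient tome — 42 lb, 4313 total.

4313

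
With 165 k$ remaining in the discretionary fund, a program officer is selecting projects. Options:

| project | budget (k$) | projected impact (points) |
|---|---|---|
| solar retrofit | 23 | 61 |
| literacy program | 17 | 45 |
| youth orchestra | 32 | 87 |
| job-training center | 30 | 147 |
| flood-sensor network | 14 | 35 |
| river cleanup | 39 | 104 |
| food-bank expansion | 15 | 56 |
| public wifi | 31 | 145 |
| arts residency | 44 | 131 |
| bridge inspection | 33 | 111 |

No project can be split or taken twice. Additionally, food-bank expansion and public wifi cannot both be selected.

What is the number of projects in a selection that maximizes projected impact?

5

Best achievable projected impact is 595.
solar retrofit + job-training center + public wifi + arts residency + bridge inspection hits 595 at 161 k$.
Any selection reaching 595 contains exactly 5 projects.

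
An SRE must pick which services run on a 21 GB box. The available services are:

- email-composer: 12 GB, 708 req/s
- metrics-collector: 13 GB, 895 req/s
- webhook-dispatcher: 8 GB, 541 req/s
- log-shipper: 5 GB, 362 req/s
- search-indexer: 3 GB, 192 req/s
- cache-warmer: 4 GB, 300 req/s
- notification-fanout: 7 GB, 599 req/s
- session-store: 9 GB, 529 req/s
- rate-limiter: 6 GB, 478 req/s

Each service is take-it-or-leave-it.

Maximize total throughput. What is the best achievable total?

1631

A density-first pass picks search-indexer + cache-warmer + notification-fanout + rate-limiter — 1569 at 20 GB.
Dropping cache-warmer frees 4 GB; slotting in log-shipper (5 GB) lifts the total to 1631 at 21 GB.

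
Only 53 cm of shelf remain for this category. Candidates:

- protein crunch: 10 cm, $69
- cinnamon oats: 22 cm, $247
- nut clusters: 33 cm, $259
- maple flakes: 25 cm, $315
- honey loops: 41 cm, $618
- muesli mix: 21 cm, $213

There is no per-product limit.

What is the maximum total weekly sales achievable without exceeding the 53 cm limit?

687

Best packing: protein crunch + honey loops — 51 cm, 687 total.
No other feasible combination exceeds 687.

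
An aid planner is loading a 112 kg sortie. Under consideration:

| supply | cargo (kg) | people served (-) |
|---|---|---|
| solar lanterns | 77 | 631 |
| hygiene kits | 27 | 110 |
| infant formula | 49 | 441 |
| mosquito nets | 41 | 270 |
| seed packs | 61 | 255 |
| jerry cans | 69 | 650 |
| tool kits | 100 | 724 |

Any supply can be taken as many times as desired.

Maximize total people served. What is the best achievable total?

Ranking by ratio (people served/kg): jerry cans 9.42, infant formula 9.00, solar lanterns 8.19.
Best packing: mosquito nets + jerry cans — 110 kg, 920 total.
That's the maximum — no swap from here does better than 920.

920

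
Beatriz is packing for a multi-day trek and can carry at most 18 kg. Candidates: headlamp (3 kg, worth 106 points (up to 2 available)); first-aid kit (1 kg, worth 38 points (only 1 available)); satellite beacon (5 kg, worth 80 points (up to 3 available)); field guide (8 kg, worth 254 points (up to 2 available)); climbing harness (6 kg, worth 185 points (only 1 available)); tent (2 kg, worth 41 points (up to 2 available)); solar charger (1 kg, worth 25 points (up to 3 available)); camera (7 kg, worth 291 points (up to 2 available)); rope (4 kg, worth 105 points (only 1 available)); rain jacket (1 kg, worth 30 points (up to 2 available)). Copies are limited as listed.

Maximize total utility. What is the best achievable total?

Ranking by ratio (utility/kg): camera 41.57, first-aid kit 38.00, headlamp 35.33, field guide 31.75.
Headlamp + first-aid kit + 2×camera uses 18 of the 18 kg and totals 726.
No other feasible combination exceeds 726.

726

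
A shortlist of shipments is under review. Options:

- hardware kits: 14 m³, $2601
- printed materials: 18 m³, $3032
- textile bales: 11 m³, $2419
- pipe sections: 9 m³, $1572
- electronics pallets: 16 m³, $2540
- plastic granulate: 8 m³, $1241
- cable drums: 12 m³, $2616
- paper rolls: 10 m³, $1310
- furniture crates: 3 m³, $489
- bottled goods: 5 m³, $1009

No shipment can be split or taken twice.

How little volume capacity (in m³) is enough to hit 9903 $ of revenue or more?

Need the lightest bundle worth ≥ 9903.
hardware kits + textile bales + pipe sections + cable drums + bottled goods reaches 10217 using 51 m³.
Any bundle with less than 51 m³ falls short of 9903.

51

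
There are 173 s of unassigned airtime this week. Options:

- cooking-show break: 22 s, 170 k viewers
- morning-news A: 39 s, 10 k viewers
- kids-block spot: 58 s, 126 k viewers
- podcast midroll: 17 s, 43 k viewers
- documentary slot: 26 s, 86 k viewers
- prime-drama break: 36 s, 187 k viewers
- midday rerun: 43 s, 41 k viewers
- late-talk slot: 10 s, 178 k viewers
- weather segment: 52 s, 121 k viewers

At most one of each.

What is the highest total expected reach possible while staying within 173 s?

790

Taking the top-ratio spots first gives cooking-show break + podcast midroll + documentary slot + prime-drama break + late-talk slot + weather segment for 785 (163 s).
Dropping weather segment frees 52 s; slotting in kids-block spot (58 s) lifts the total to 790 at 169 s.
Nothing else within 173 s beats 790.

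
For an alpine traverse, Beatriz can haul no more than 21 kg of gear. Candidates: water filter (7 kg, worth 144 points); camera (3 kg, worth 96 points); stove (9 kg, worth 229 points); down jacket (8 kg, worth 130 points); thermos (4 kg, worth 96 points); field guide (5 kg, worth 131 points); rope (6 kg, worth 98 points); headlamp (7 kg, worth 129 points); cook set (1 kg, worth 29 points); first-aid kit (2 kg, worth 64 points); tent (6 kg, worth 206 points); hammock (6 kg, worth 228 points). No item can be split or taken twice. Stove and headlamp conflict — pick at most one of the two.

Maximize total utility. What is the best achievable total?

Greedy by ratio would take camera + cook set + first-aid kit + tent + hammock: 18 kg used, total 623.
Replace first-aid kit with field guide: the trade gains 67 net, giving 690 at 21 kg.
No other feasible combination exceeds 690.

690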